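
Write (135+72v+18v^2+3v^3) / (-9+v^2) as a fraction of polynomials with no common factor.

(45+9v+3v^2)/(-3+v)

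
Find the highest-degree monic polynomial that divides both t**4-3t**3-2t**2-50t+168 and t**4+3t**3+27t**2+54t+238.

Euclidean algorithm in ℚ[t]:
  t**4-3t**3-2t**2-50t+168 = (t**4+3t**3+27t**2+54t+238) + (-6t**3-29t**2-104t-70)
  t**4+3t**3+27t**2+54t+238 = (-(1/6)t+11/36)(-6t**3-29t**2-104t-70) + ((667/36)t**2+(667/9)t+4669/18)
  -6t**3-29t**2-104t-70 = (-(216/667)t-180/667)((667/36)t**2+(667/9)t+4669/18) + (0)
Last nonzero remainder: (667/36)t**2+(667/9)t+4669/18. Dividing through by 667/36 gives the monic gcd t**2+4t+14.

t**2+4t+14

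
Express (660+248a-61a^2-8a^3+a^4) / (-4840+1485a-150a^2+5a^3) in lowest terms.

(-60-28a+3a^2+a^3)/(440-95a+5a^2)

By polynomial division,
  a^4-8a^3-61a^2+248a+660 = ((1/5)a+22/5)(5a^3-150a^2+1485a-4840) + (302a^2-5318a+21956)
  5a^3-150a^2+1485a-4840 = ((5/302)a-9355/45602)(302a^2-5318a+21956) + ((696150/22801)a-7657650/22801)
  302a^2-5318a+21956 = ((3442951/348075)a-22755398/348075)((696150/22801)a-7657650/22801) + (0)
Last nonzero remainder: (696150/22801)a-7657650/22801. Dividing through by 696150/22801 gives the monic gcd a-11.
Cancel a-11 from numerator and denominator to get the reduced form.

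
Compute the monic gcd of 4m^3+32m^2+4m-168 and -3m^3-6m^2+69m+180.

Euclidean algorithm in ℚ[m]:
  4m^3+32m^2+4m-168 = (-4/3)(-3m^3-6m^2+69m+180) + (24m^2+96m+72)
  -3m^3-6m^2+69m+180 = (-(1/8)m+1/4)(24m^2+96m+72) + (54m+162)
  24m^2+96m+72 = ((4/9)m+4/9)(54m+162) + (0)
Last nonzero remainder: 54m+162. Dividing through by 54 gives the monic gcd m+3.

m+3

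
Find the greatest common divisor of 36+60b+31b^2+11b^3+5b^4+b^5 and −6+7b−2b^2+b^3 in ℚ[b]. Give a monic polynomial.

6−b+b^2

Apply the Euclidean algorithm:
  b^5+5b^4+11b^3+31b^2+60b+36 = (b^2+7b+18)(b^3−2b^2+7b−6) + (24b^2−24b+144)
  b^3−2b^2+7b−6 = ((1/24)b−1/24)(24b^2−24b+144) + (0)
Last nonzero remainder: 24b^2−24b+144. Dividing through by 24 gives the monic gcd b^2−b+6.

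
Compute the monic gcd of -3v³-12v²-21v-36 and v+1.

1

Repeated division with remainder:
  -3v³-12v²-21v-36 = (-3v²-9v-12)(v+1) + (-24)
  v+1 = (-(1/24)v-1/24)(-24) + (0)
The last nonzero remainder is the constant -24, so the polynomials are coprime and gcd = 1.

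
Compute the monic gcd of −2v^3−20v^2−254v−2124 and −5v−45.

Repeated division with remainder:
  −2v^3−20v^2−254v−2124 = ((2/5)v^2+(2/5)v+236/5)(−5v−45) + (0)
Last nonzero remainder: −5v−45. Dividing through by −5 gives the monic gcd v+9.

v+9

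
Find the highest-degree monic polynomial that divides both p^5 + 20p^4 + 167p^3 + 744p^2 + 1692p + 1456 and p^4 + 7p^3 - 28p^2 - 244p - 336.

p^3 + 13p^2 + 50p + 56

Apply the Euclidean algorithm:
  p^5 + 20p^4 + 167p^3 + 744p^2 + 1692p + 1456 = (p + 13)(p^4 + 7p^3 - 28p^2 - 244p - 336) + (104p^3 + 1352p^2 + 5200p + 5824)
  p^4 + 7p^3 - 28p^2 - 244p - 336 = ((1/104)p - 3/52)(104p^3 + 1352p^2 + 5200p + 5824) + (0)
Last nonzero remainder: 104p^3 + 1352p^2 + 5200p + 5824. Dividing through by 104 gives the monic gcd p^3 + 13p^2 + 50p + 56.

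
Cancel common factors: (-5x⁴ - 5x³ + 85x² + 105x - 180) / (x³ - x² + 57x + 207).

(-5x³ + 10x² + 55x - 60)/(x² - 4x + 69)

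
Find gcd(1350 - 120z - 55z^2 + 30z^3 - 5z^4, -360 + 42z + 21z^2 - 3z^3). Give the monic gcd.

Apply the Euclidean algorithm:
  -5z^4 + 30z^3 - 55z^2 - 120z + 1350 = ((5/3)z + 5/3)(-3z^3 + 21z^2 + 42z - 360) + (-160z^2 + 410z + 1950)
  -3z^3 + 21z^2 + 42z - 360 = ((3/160)z - 213/2560)(-160z^2 + 410z + 1950) + ((10125/256)z - 50625/256)
  -160z^2 + 410z + 1950 = (-(8192/2025)z - 6656/675)((10125/256)z - 50625/256) + (0)
Last nonzero remainder: (10125/256)z - 50625/256. Dividing through by 10125/256 gives the monic gcd z - 5.

-5 + z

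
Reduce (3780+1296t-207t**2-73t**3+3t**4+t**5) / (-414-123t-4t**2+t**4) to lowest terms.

(-210-37t+6t**2+t**3)/(23+3t+t**2)

Repeated division with remainder:
  t**5+3t**4-73t**3-207t**2+1296t+3780 = (t+3)(t**4-4t**2-123t-414) + (-69t**3-72t**2+2079t+5022)
  t**4-4t**2-123t-414 = (-(1/69)t+8/529)(-69t**3-72t**2+2079t+5022) + ((14399/529)t**2-(43197/529)t-259182/529)
  -69t**3-72t**2+2079t+5022 = (-(36501/14399)t-147591/14399)((14399/529)t**2-(43197/529)t-259182/529) + (0)
Last nonzero remainder: (14399/529)t**2-(43197/529)t-259182/529. Dividing through by 14399/529 gives the monic gcd t**2-3t-18.
Cancel t**2-3t-18 from numerator and denominator to get the reduced form.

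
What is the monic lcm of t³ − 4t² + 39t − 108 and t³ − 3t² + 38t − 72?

t⁴ − 6t³ + 47t² − 186t + 216

Repeated division with remainder:
  t³ − 4t² + 39t − 108 = (t³ − 3t² + 38t − 72) + (−t² + t − 36)
  t³ − 3t² + 38t − 72 = (−t + 2)(−t² + t − 36) + (0)
Last nonzero remainder: −t² + t − 36. Dividing through by −1 gives the monic gcd t² − t + 36.
Then lcm(f, g) = f·g / gcd(f, g); expanding and making the result monic gives the answer.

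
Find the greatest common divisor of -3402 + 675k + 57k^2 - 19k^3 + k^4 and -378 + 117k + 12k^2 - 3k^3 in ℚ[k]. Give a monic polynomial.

-42 - k + k^2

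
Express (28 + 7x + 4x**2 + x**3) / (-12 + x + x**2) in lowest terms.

(7 + x**2)/(-3 + x)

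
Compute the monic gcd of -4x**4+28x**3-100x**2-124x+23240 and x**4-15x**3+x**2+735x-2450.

x**2-3x-70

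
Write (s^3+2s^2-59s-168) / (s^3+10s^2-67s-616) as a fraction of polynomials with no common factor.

Euclidean algorithm in ℚ[s]:
  s^3+2s^2-59s-168 = (s^3+10s^2-67s-616) + (-8s^2+8s+448)
  s^3+10s^2-67s-616 = (-(1/8)s-11/8)(-8s^2+8s+448) + (0)
Last nonzero remainder: -8s^2+8s+448. Dividing through by -8 gives the monic gcd s^2-s-56.
Cancel s^2-s-56 from numerator and denominator to get the reduced form.

(s+3)/(s+11)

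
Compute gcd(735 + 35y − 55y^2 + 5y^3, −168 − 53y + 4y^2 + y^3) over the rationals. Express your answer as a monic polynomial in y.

Repeated division with remainder:
  5y^3 − 55y^2 + 35y + 735 = (5)(y^3 + 4y^2 − 53y − 168) + (−75y^2 + 300y + 1575)
  y^3 + 4y^2 − 53y − 168 = (−(1/75)y − 8/75)(−75y^2 + 300y + 1575) + (0)
Last nonzero remainder: −75y^2 + 300y + 1575. Dividing through by −75 gives the monic gcd y^2 − 4y − 21.

−21 − 4y + y^2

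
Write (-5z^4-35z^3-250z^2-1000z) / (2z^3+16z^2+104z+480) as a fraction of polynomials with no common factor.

(-5z^2-25z)/(2z+12)

Apply the Euclidean algorithm:
  -5z^4-35z^3-250z^2-1000z = (-(5/2)z+5/2)(2z^3+16z^2+104z+480) + (-30z^2-60z-1200)
  2z^3+16z^2+104z+480 = (-(1/15)z-2/5)(-30z^2-60z-1200) + (0)
Last nonzero remainder: -30z^2-60z-1200. Dividing through by -30 gives the monic gcd z^2+2z+40.
Cancel z^2+2z+40 from numerator and denominator to get the reduced form.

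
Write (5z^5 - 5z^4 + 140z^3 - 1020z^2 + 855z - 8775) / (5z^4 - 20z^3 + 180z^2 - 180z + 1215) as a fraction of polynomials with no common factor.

Repeated division with remainder:
  5z^5 - 5z^4 + 140z^3 - 1020z^2 + 855z - 8775 = (z + 3)(5z^4 - 20z^3 + 180z^2 - 180z + 1215) + (20z^3 - 1380z^2 + 180z - 12420)
  5z^4 - 20z^3 + 180z^2 - 180z + 1215 = ((1/4)z + 65/4)(20z^3 - 1380z^2 + 180z - 12420) + (22560z^2 + 203040)
  20z^3 - 1380z^2 + 180z - 12420 = ((1/1128)z - 23/376)(22560z^2 + 203040) + (0)
Last nonzero remainder: 22560z^2 + 203040. Dividing through by 22560 gives the monic gcd z^2 + 9.
Cancel z^2 + 9 from numerator and denominator to get the reduced form.

(z^3 - z^2 + 19z - 195)/(z^2 - 4z + 27)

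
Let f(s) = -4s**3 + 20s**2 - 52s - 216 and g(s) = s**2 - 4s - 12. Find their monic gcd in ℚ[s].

Euclidean algorithm in ℚ[s]:
  -4s**3 + 20s**2 - 52s - 216 = (-4s + 4)(s**2 - 4s - 12) + (-84s - 168)
  s**2 - 4s - 12 = (-(1/84)s + 1/14)(-84s - 168) + (0)
Last nonzero remainder: -84s - 168. Dividing through by -84 gives the monic gcd s + 2.

s + 2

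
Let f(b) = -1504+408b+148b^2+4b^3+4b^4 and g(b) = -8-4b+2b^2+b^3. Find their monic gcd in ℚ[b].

Repeated division with remainder:
  4b^4+4b^3+148b^2+408b-1504 = (4b-4)(b^3+2b^2-4b-8) + (172b^2+424b-1536)
  b^3+2b^2-4b-8 = ((1/172)b-5/1849)(172b^2+424b-1536) + ((11236/1849)b-22472/1849)
  172b^2+424b-1536 = ((79507/2809)b+355008/2809)((11236/1849)b-22472/1849) + (0)
Last nonzero remainder: (11236/1849)b-22472/1849. Dividing through by 11236/1849 gives the monic gcd b-2.

-2+b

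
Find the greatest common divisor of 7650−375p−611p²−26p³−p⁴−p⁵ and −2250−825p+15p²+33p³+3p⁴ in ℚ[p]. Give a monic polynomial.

Apply the Euclidean algorithm:
  −p⁵−p⁴−26p³−611p²−375p+7650 = (−(1/3)p+10/3)(3p⁴+33p³+15p²−825p−2250) + (−131p³−936p²+1625p+15150)
  3p⁴+33p³+15p²−825p−2250 = (−(3/131)p−1515/17161)(−131p³−936p²+1625p+15150) + (−(522000/17161)p²−(5742000/17161)p−15660000/17161)
  −131p³−936p²+1625p+15150 = ((2248091/522000)p−1733261/104400)(−(522000/17161)p²−(5742000/17161)p−15660000/17161) + (0)
Last nonzero remainder: −(522000/17161)p²−(5742000/17161)p−15660000/17161. Dividing through by −522000/17161 gives the monic gcd p²+11p+30.

30+11p+p²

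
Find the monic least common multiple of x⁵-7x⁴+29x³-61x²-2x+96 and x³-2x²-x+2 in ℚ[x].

x⁶-8x⁵+36x⁴-90x³+59x²+98x-96

Repeated division with remainder:
  x⁵-7x⁴+29x³-61x²-2x+96 = (x²-5x+20)(x³-2x²-x+2) + (-28x²+28x+56)
  x³-2x²-x+2 = (-(1/28)x+1/28)(-28x²+28x+56) + (0)
Last nonzero remainder: -28x²+28x+56. Dividing through by -28 gives the monic gcd x²-x-2.
Then lcm(f, g) = f·g / gcd(f, g); expanding and making the result monic gives the answer.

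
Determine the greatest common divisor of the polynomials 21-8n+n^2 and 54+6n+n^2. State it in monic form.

Apply the Euclidean algorithm:
  n^2-8n+21 = (n^2+6n+54) + (-14n-33)
  n^2+6n+54 = (-(1/14)n-51/196)(-14n-33) + (8901/196)
  -14n-33 = (-(2744/8901)n-2156/2967)(8901/196) + (0)
The last nonzero remainder is the constant 8901/196, so the polynomials are coprime and gcd = 1.

1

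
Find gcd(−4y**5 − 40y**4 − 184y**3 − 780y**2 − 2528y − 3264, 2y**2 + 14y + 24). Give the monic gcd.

Euclidean algorithm in ℚ[y]:
  −4y**5 − 40y**4 − 184y**3 − 780y**2 − 2528y − 3264 = (−2y**3 − 6y**2 − 26y − 136)(2y**2 + 14y + 24) + (0)
Last nonzero remainder: 2y**2 + 14y + 24. Dividing through by 2 gives the monic gcd y**2 + 7y + 12.

y**2 + 7y + 12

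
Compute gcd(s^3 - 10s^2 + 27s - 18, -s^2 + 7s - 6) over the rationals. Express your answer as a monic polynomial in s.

Apply the Euclidean algorithm:
  s^3 - 10s^2 + 27s - 18 = (-s + 3)(-s^2 + 7s - 6) + (0)
Last nonzero remainder: -s^2 + 7s - 6. Dividing through by -1 gives the monic gcd s^2 - 7s + 6.

s^2 - 7s + 6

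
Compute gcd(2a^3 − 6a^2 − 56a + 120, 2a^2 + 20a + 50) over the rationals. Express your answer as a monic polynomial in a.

By polynomial division,
  2a^3 − 6a^2 − 56a + 120 = (a − 13)(2a^2 + 20a + 50) + (154a + 770)
  2a^2 + 20a + 50 = ((1/77)a + 5/77)(154a + 770) + (0)
Last nonzero remainder: 154a + 770. Dividing through by 154 gives the monic gcd a + 5.

a + 5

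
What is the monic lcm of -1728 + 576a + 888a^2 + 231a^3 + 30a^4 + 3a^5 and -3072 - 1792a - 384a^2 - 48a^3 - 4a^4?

-2304 + 192a + 1376a^2 + 604a^3 + 117a^4 + 14a^5 + a^6

Euclidean algorithm in ℚ[a]:
  3a^5 + 30a^4 + 231a^3 + 888a^2 + 576a - 1728 = (-(3/4)a + 3/2)(-4a^4 - 48a^3 - 384a^2 - 1792a - 3072) + (15a^3 + 120a^2 + 960a + 2880)
  -4a^4 - 48a^3 - 384a^2 - 1792a - 3072 = (-(4/15)a - 16/15)(15a^3 + 120a^2 + 960a + 2880) + (0)
Last nonzero remainder: 15a^3 + 120a^2 + 960a + 2880. Dividing through by 15 gives the monic gcd a^3 + 8a^2 + 64a + 192.
Then lcm(f, g) = f·g / gcd(f, g); expanding and making the result monic gives the answer.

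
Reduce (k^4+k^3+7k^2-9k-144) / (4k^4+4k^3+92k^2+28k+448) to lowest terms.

(k^2-9)/(4k^2+28)

By polynomial division,
  k^4+k^3+7k^2-9k-144 = (1/4)(4k^4+4k^3+92k^2+28k+448) + (-16k^2-16k-256)
  4k^4+4k^3+92k^2+28k+448 = (-(1/4)k^2-7/4)(-16k^2-16k-256) + (0)
Last nonzero remainder: -16k^2-16k-256. Dividing through by -16 gives the monic gcd k^2+k+16.
Cancel k^2+k+16 from numerator and denominator to get the reduced form.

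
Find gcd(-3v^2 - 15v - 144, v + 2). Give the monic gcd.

1

Repeated division with remainder:
  -3v^2 - 15v - 144 = (-3v - 9)(v + 2) + (-126)
  v + 2 = (-(1/126)v - 1/63)(-126) + (0)
The last nonzero remainder is the constant -126, so the polynomials are coprime and gcd = 1.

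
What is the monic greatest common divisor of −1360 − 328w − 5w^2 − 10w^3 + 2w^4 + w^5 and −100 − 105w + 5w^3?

−20 − w + w^2

Apply the Euclidean algorithm:
  w^5 + 2w^4 − 10w^3 − 5w^2 − 328w − 1360 = ((1/5)w^2 + (2/5)w + 11/5)(5w^3 − 105w − 100) + (57w^2 − 57w − 1140)
  5w^3 − 105w − 100 = ((5/57)w + 5/57)(57w^2 − 57w − 1140) + (0)
Last nonzero remainder: 57w^2 − 57w − 1140. Dividing through by 57 gives the monic gcd w^2 − w − 20.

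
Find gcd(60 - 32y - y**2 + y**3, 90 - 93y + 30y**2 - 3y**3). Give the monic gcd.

By polynomial division,
  y**3 - y**2 - 32y + 60 = (-1/3)(-3y**3 + 30y**2 - 93y + 90) + (9y**2 - 63y + 90)
  -3y**3 + 30y**2 - 93y + 90 = (-(1/3)y + 1)(9y**2 - 63y + 90) + (0)
Last nonzero remainder: 9y**2 - 63y + 90. Dividing through by 9 gives the monic gcd y**2 - 7y + 10.

10 - 7y + y**2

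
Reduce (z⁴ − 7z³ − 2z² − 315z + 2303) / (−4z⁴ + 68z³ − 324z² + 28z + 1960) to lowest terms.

(−z² − 7z − 47)/(4z² − 12z − 40)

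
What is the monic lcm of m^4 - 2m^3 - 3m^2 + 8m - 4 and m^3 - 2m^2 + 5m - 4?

Repeated division with remainder:
  m^4 - 2m^3 - 3m^2 + 8m - 4 = (m)(m^3 - 2m^2 + 5m - 4) + (-8m^2 + 12m - 4)
  m^3 - 2m^2 + 5m - 4 = (-(1/8)m + 1/16)(-8m^2 + 12m - 4) + ((15/4)m - 15/4)
  -8m^2 + 12m - 4 = (-(32/15)m + 16/15)((15/4)m - 15/4) + (0)
Last nonzero remainder: (15/4)m - 15/4. Dividing through by 15/4 gives the monic gcd m - 1.
Then lcm(f, g) = f·g / gcd(f, g); expanding and making the result monic gives the answer.

m^6 - 3m^5 + 3m^4 + 3m^3 - 24m^2 + 36m - 16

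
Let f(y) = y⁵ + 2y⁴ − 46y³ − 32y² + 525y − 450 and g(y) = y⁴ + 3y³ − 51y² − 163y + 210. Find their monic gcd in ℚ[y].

Apply the Euclidean algorithm:
  y⁵ + 2y⁴ − 46y³ − 32y² + 525y − 450 = (y − 1)(y⁴ + 3y³ − 51y² − 163y + 210) + (8y³ + 80y² + 152y − 240)
  y⁴ + 3y³ − 51y² − 163y + 210 = ((1/8)y − 7/8)(8y³ + 80y² + 152y − 240) + (0)
Last nonzero remainder: 8y³ + 80y² + 152y − 240. Dividing through by 8 gives the monic gcd y³ + 10y² + 19y − 30.

y³ + 10y² + 19y − 30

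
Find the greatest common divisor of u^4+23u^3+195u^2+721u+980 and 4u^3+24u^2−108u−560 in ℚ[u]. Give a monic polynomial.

Euclidean algorithm in ℚ[u]:
  u^4+23u^3+195u^2+721u+980 = ((1/4)u+17/4)(4u^3+24u^2−108u−560) + (120u^2+1320u+3360)
  4u^3+24u^2−108u−560 = ((1/30)u−1/6)(120u^2+1320u+3360) + (0)
Last nonzero remainder: 120u^2+1320u+3360. Dividing through by 120 gives the monic gcd u^2+11u+28.

u^2+11u+28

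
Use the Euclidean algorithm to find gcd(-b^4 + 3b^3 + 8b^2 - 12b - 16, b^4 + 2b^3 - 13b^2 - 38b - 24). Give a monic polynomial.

b^3 - b^2 - 10b - 8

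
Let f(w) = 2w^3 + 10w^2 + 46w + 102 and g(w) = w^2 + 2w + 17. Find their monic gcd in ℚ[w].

w^2 + 2w + 17

Apply the Euclidean algorithm:
  2w^3 + 10w^2 + 46w + 102 = (2w + 6)(w^2 + 2w + 17) + (0)
The last nonzero remainder w^2 + 2w + 17 is already monic.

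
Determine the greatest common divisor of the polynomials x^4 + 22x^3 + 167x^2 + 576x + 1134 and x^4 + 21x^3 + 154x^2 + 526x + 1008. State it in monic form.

x^3 + 13x^2 + 50x + 126

By polynomial division,
  x^4 + 22x^3 + 167x^2 + 576x + 1134 = (x^4 + 21x^3 + 154x^2 + 526x + 1008) + (x^3 + 13x^2 + 50x + 126)
  x^4 + 21x^3 + 154x^2 + 526x + 1008 = (x + 8)(x^3 + 13x^2 + 50x + 126) + (0)
The last nonzero remainder x^3 + 13x^2 + 50x + 126 is already monic.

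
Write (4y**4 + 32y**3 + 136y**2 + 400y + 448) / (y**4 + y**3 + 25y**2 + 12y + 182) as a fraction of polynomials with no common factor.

By polynomial division,
  4y**4 + 32y**3 + 136y**2 + 400y + 448 = (4)(y**4 + y**3 + 25y**2 + 12y + 182) + (28y**3 + 36y**2 + 352y - 280)
  y**4 + y**3 + 25y**2 + 12y + 182 = ((1/28)y - 1/98)(28y**3 + 36y**2 + 352y - 280) + ((627/49)y**2 + (1254/49)y + 1254/7)
  28y**3 + 36y**2 + 352y - 280 = ((1372/627)y - 980/627)((627/49)y**2 + (1254/49)y + 1254/7) + (0)
Last nonzero remainder: (627/49)y**2 + (1254/49)y + 1254/7. Dividing through by 627/49 gives the monic gcd y**2 + 2y + 14.
Cancel y**2 + 2y + 14 from numerator and denominator to get the reduced form.

(4y**2 + 24y + 32)/(y**2 - y + 13)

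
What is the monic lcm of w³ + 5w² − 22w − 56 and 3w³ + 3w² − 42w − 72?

Apply the Euclidean algorithm:
  w³ + 5w² − 22w − 56 = (1/3)(3w³ + 3w² − 42w − 72) + (4w² − 8w − 32)
  3w³ + 3w² − 42w − 72 = ((3/4)w + 9/4)(4w² − 8w − 32) + (0)
Last nonzero remainder: 4w² − 8w − 32. Dividing through by 4 gives the monic gcd w² − 2w − 8.
Then lcm(f, g) = f·g / gcd(f, g); expanding and making the result monic gives the answer.

w⁴ + 8w³ − 7w² − 122w − 168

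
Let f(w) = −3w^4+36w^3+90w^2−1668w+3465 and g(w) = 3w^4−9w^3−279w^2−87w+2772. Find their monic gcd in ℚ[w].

w^3−7w^2−65w+231

Apply the Euclidean algorithm:
  −3w^4+36w^3+90w^2−1668w+3465 = (−1)(3w^4−9w^3−279w^2−87w+2772) + (27w^3−189w^2−1755w+6237)
  3w^4−9w^3−279w^2−87w+2772 = ((1/9)w+4/9)(27w^3−189w^2−1755w+6237) + (0)
Last nonzero remainder: 27w^3−189w^2−1755w+6237. Dividing through by 27 gives the monic gcd w^3−7w^2−65w+231.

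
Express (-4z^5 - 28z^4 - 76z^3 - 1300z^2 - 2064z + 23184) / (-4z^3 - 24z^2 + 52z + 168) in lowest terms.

By polynomial division,
  -4z^5 - 28z^4 - 76z^3 - 1300z^2 - 2064z + 23184 = (z^2 + z + 26)(-4z^3 - 24z^2 + 52z + 168) + (-896z^2 - 3584z + 18816)
  -4z^3 - 24z^2 + 52z + 168 = ((1/224)z + 1/112)(-896z^2 - 3584z + 18816) + (0)
Last nonzero remainder: -896z^2 - 3584z + 18816. Dividing through by -896 gives the monic gcd z^2 + 4z - 21.
Cancel z^2 + 4z - 21 from numerator and denominator to get the reduced form.

(z^3 + 3z^2 + 28z + 276)/(z + 2)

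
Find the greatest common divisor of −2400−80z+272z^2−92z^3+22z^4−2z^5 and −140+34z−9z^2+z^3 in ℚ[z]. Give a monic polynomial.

Repeated division with remainder:
  −2z^5+22z^4−92z^3+272z^2−80z−2400 = (−2z^2+4z+12)(z^3−9z^2+34z−140) + (−36z^2+72z−720)
  z^3−9z^2+34z−140 = (−(1/36)z+7/36)(−36z^2+72z−720) + (0)
Last nonzero remainder: −36z^2+72z−720. Dividing through by −36 gives the monic gcd z^2−2z+20.

20−2z+z^2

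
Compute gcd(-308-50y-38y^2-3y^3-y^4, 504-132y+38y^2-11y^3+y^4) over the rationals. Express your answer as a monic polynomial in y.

Apply the Euclidean algorithm:
  -y^4-3y^3-38y^2-50y-308 = (-1)(y^4-11y^3+38y^2-132y+504) + (-14y^3-182y+196)
  y^4-11y^3+38y^2-132y+504 = (-(1/14)y+11/14)(-14y^3-182y+196) + (25y^2+25y+350)
  -14y^3-182y+196 = (-(14/25)y+14/25)(25y^2+25y+350) + (0)
Last nonzero remainder: 25y^2+25y+350. Dividing through by 25 gives the monic gcd y^2+y+14.

14+y+y^2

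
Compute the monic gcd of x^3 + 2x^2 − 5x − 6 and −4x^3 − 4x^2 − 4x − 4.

x + 1

By polynomial division,
  x^3 + 2x^2 − 5x − 6 = (−1/4)(−4x^3 − 4x^2 − 4x − 4) + (x^2 − 6x − 7)
  −4x^3 − 4x^2 − 4x − 4 = (−4x − 28)(x^2 − 6x − 7) + (−200x − 200)
  x^2 − 6x − 7 = (−(1/200)x + 7/200)(−200x − 200) + (0)
Last nonzero remainder: −200x − 200. Dividing through by −200 gives the monic gcd x + 1.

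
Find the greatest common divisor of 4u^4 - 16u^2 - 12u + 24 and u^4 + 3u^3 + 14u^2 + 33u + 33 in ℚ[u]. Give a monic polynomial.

Repeated division with remainder:
  4u^4 - 16u^2 - 12u + 24 = (4)(u^4 + 3u^3 + 14u^2 + 33u + 33) + (-12u^3 - 72u^2 - 144u - 108)
  u^4 + 3u^3 + 14u^2 + 33u + 33 = (-(1/12)u + 1/4)(-12u^3 - 72u^2 - 144u - 108) + (20u^2 + 60u + 60)
  -12u^3 - 72u^2 - 144u - 108 = (-(3/5)u - 9/5)(20u^2 + 60u + 60) + (0)
Last nonzero remainder: 20u^2 + 60u + 60. Dividing through by 20 gives the monic gcd u^2 + 3u + 3.

u^2 + 3u + 3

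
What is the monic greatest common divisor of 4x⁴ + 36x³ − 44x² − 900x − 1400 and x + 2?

x + 2

Repeated division with remainder:
  4x⁴ + 36x³ − 44x² − 900x − 1400 = (4x³ + 28x² − 100x − 700)(x + 2) + (0)
The last nonzero remainder x + 2 is already monic.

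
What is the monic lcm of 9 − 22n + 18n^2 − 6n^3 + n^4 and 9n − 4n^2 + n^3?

9n − 22n^2 + 18n^3 − 6n^4 + n^5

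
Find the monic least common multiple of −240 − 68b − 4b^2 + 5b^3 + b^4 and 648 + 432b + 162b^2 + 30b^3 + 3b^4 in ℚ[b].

−4320 − 2664b − 720b^2 − 2b^3 + 44b^4 + 11b^5 + b^6

Repeated division with remainder:
  b^4 + 5b^3 − 4b^2 − 68b − 240 = (1/3)(3b^4 + 30b^3 + 162b^2 + 432b + 648) + (−5b^3 − 58b^2 − 212b − 456)
  3b^4 + 30b^3 + 162b^2 + 432b + 648 = (−(3/5)b + 24/25)(−5b^3 − 58b^2 − 212b − 456) + ((2262/25)b^2 + (9048/25)b + 27144/25)
  −5b^3 − 58b^2 − 212b − 456 = (−(125/2262)b − 475/1131)((2262/25)b^2 + (9048/25)b + 27144/25) + (0)
Last nonzero remainder: (2262/25)b^2 + (9048/25)b + 27144/25. Dividing through by 2262/25 gives the monic gcd b^2 + 4b + 12.
Then lcm(f, g) = f·g / gcd(f, g); expanding and making the result monic gives the answer.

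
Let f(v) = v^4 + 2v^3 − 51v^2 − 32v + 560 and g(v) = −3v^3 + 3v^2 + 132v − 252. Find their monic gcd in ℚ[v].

By polynomial division,
  v^4 + 2v^3 − 51v^2 − 32v + 560 = (−(1/3)v − 1)(−3v^3 + 3v^2 + 132v − 252) + (−4v^2 + 16v + 308)
  −3v^3 + 3v^2 + 132v − 252 = ((3/4)v + 9/4)(−4v^2 + 16v + 308) + (−135v − 945)
  −4v^2 + 16v + 308 = ((4/135)v − 44/135)(−135v − 945) + (0)
Last nonzero remainder: −135v − 945. Dividing through by −135 gives the monic gcd v + 7.

v + 7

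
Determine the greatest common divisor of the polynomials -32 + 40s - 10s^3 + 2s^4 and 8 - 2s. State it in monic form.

-4 + s

Euclidean algorithm in ℚ[s]:
  2s^4 - 10s^3 + 40s - 32 = (-s^3 + s^2 + 4s - 4)(-2s + 8) + (0)
Last nonzero remainder: -2s + 8. Dividing through by -2 gives the monic gcd s - 4.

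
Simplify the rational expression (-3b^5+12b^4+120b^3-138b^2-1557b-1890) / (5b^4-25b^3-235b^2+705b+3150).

(-3b^3+57b+90)/(5b^2-5b-150)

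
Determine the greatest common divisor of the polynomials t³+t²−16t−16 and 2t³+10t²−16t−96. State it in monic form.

t+4

Euclidean algorithm in ℚ[t]:
  t³+t²−16t−16 = (1/2)(2t³+10t²−16t−96) + (−4t²−8t+32)
  2t³+10t²−16t−96 = (−(1/2)t−3/2)(−4t²−8t+32) + (−12t−48)
  −4t²−8t+32 = ((1/3)t−2/3)(−12t−48) + (0)
Last nonzero remainder: −12t−48. Dividing through by −12 gives the monic gcd t+4.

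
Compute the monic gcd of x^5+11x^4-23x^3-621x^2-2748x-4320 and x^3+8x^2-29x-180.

Repeated division with remainder:
  x^5+11x^4-23x^3-621x^2-2748x-4320 = (x^2+3x-18)(x^3+8x^2-29x-180) + (-210x^2-2730x-7560)
  x^3+8x^2-29x-180 = (-(1/210)x+1/42)(-210x^2-2730x-7560) + (0)
Last nonzero remainder: -210x^2-2730x-7560. Dividing through by -210 gives the monic gcd x^2+13x+36.

x^2+13x+36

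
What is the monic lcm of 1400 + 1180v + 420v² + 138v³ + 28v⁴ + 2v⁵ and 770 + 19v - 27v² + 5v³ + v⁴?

Repeated division with remainder:
  2v⁵ + 28v⁴ + 138v³ + 420v² + 1180v + 1400 = (2v + 18)(v⁴ + 5v³ - 27v² + 19v + 770) + (102v³ + 868v² - 702v - 12460)
  v⁴ + 5v³ - 27v² + 19v + 770 = ((1/102)v - 179/5202)(102v³ + 868v² - 702v - 12460) + ((25360/2601)v² + (101440/867)v + 887600/2601)
  102v³ + 868v² - 702v - 12460 = ((132651/12680)v - 231489/6340)((25360/2601)v² + (101440/867)v + 887600/2601) + (0)
Last nonzero remainder: (25360/2601)v² + (101440/867)v + 887600/2601. Dividing through by 25360/2601 gives the monic gcd v² + 12v + 35.
Then lcm(f, g) = f·g / gcd(f, g); expanding and making the result monic gives the answer.

15400 + 8080v + 1190v² + 638v³ + 35v⁴ - 7v⁵ + 7v⁶ + v⁷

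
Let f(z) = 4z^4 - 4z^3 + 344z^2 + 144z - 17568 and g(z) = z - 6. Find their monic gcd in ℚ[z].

By polynomial division,
  4z^4 - 4z^3 + 344z^2 + 144z - 17568 = (4z^3 + 20z^2 + 464z + 2928)(z - 6) + (0)
The last nonzero remainder z - 6 is already monic.

z - 6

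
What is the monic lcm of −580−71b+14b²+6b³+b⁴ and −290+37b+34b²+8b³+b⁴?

1160−438b−99b²+2b³+4b⁴+b⁵

Apply the Euclidean algorithm:
  b⁴+6b³+14b²−71b−580 = (b⁴+8b³+34b²+37b−290) + (−2b³−20b²−108b−290)
  b⁴+8b³+34b²+37b−290 = (−(1/2)b+1)(−2b³−20b²−108b−290) + (0)
Last nonzero remainder: −2b³−20b²−108b−290. Dividing through by −2 gives the monic gcd b³+10b²+54b+145.
Then lcm(f, g) = f·g / gcd(f, g); expanding and making the result monic gives the answer.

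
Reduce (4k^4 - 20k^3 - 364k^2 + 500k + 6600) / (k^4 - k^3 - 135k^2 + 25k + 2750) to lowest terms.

(4k + 24)/(k + 10)

Repeated division with remainder:
  4k^4 - 20k^3 - 364k^2 + 500k + 6600 = (4)(k^4 - k^3 - 135k^2 + 25k + 2750) + (-16k^3 + 176k^2 + 400k - 4400)
  k^4 - k^3 - 135k^2 + 25k + 2750 = (-(1/16)k - 5/8)(-16k^3 + 176k^2 + 400k - 4400) + (0)
Last nonzero remainder: -16k^3 + 176k^2 + 400k - 4400. Dividing through by -16 gives the monic gcd k^3 - 11k^2 - 25k + 275.
Cancel k^3 - 11k^2 - 25k + 275 from numerator and denominator to get the reduced form.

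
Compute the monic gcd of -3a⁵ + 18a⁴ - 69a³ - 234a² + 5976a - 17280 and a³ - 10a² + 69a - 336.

a² - 3a + 48

Repeated division with remainder:
  -3a⁵ + 18a⁴ - 69a³ - 234a² + 5976a - 17280 = (-3a² - 12a + 18)(a³ - 10a² + 69a - 336) + (-234a² + 702a - 11232)
  a³ - 10a² + 69a - 336 = (-(1/234)a + 7/234)(-234a² + 702a - 11232) + (0)
Last nonzero remainder: -234a² + 702a - 11232. Dividing through by -234 gives the monic gcd a² - 3a + 48.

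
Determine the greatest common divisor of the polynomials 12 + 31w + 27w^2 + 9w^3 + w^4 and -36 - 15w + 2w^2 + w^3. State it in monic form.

3 + w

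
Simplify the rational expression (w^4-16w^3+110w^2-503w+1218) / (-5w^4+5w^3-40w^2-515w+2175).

(-w^2+13w-42)/(5w^2+10w-75)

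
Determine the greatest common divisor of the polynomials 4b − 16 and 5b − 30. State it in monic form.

1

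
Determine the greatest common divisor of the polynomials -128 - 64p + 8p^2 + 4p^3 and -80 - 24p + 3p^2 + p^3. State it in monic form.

Repeated division with remainder:
  4p^3 + 8p^2 - 64p - 128 = (4)(p^3 + 3p^2 - 24p - 80) + (-4p^2 + 32p + 192)
  p^3 + 3p^2 - 24p - 80 = (-(1/4)p - 11/4)(-4p^2 + 32p + 192) + (112p + 448)
  -4p^2 + 32p + 192 = (-(1/28)p + 3/7)(112p + 448) + (0)
Last nonzero remainder: 112p + 448. Dividing through by 112 gives the monic gcd p + 4.

4 + p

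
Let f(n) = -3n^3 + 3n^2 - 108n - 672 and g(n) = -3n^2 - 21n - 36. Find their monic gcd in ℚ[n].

Euclidean algorithm in ℚ[n]:
  -3n^3 + 3n^2 - 108n - 672 = (n - 8)(-3n^2 - 21n - 36) + (-240n - 960)
  -3n^2 - 21n - 36 = ((1/80)n + 3/80)(-240n - 960) + (0)
Last nonzero remainder: -240n - 960. Dividing through by -240 gives the monic gcd n + 4.

n + 4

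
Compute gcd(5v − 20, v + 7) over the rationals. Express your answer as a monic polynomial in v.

1

By polynomial division,
  5v − 20 = (5)(v + 7) + (−55)
  v + 7 = (−(1/55)v − 7/55)(−55) + (0)
The last nonzero remainder is the constant −55, so the polynomials are coprime and gcd = 1.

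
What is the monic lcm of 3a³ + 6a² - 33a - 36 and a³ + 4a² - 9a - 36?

a⁴ + 5a³ - 5a² - 45a - 36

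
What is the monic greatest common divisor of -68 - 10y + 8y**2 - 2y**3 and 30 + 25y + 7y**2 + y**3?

2 + y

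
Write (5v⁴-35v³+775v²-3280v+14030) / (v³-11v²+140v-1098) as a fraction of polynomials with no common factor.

Repeated division with remainder:
  5v⁴-35v³+775v²-3280v+14030 = (5v+20)(v³-11v²+140v-1098) + (295v²-590v+35990)
  v³-11v²+140v-1098 = ((1/295)v-9/295)(295v²-590v+35990) + (0)
Last nonzero remainder: 295v²-590v+35990. Dividing through by 295 gives the monic gcd v²-2v+122.
Cancel v²-2v+122 from numerator and denominator to get the reduced form.

(5v²-25v+115)/(v-9)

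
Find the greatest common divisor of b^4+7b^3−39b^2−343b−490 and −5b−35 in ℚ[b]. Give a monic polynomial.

b+7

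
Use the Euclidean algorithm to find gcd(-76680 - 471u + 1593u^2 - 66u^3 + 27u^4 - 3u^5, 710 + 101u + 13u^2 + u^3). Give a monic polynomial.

71 + 3u + u^2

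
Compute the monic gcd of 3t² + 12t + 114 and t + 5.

1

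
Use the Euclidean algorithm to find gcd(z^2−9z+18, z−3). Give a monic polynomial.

Apply the Euclidean algorithm:
  z^2−9z+18 = (z−6)(z−3) + (0)
The last nonzero remainder z−3 is already monic.

z−3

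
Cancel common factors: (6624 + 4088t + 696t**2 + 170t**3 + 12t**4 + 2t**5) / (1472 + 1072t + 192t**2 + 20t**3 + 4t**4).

(36 + 5t + t**2)/(8 + 2t)

By polynomial division,
  2t**5 + 12t**4 + 170t**3 + 696t**2 + 4088t + 6624 = ((1/2)t + 1/2)(4t**4 + 20t**3 + 192t**2 + 1072t + 1472) + (64t**3 + 64t**2 + 2816t + 5888)
  4t**4 + 20t**3 + 192t**2 + 1072t + 1472 = ((1/16)t + 1/4)(64t**3 + 64t**2 + 2816t + 5888) + (0)
Last nonzero remainder: 64t**3 + 64t**2 + 2816t + 5888. Dividing through by 64 gives the monic gcd t**3 + t**2 + 44t + 92.
Cancel t**3 + t**2 + 44t + 92 from numerator and denominator to get the reduced form.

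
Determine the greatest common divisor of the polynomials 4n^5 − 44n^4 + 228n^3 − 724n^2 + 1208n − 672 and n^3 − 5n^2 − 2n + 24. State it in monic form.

n^2 − 7n + 12

Repeated division with remainder:
  4n^5 − 44n^4 + 228n^3 − 724n^2 + 1208n − 672 = (4n^2 − 24n + 116)(n^3 − 5n^2 − 2n + 24) + (−288n^2 + 2016n − 3456)
  n^3 − 5n^2 − 2n + 24 = (−(1/288)n − 1/144)(−288n^2 + 2016n − 3456) + (0)
Last nonzero remainder: −288n^2 + 2016n − 3456. Dividing through by −288 gives the monic gcd n^2 − 7n + 12.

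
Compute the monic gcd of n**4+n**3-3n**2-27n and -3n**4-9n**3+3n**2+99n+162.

n**3+n**2-3n-27

Repeated division with remainder:
  n**4+n**3-3n**2-27n = (-1/3)(-3n**4-9n**3+3n**2+99n+162) + (-2n**3-2n**2+6n+54)
  -3n**4-9n**3+3n**2+99n+162 = ((3/2)n+3)(-2n**3-2n**2+6n+54) + (0)
Last nonzero remainder: -2n**3-2n**2+6n+54. Dividing through by -2 gives the monic gcd n**3+n**2-3n-27.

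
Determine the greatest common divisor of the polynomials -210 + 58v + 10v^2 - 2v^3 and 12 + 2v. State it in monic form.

Repeated division with remainder:
  -2v^3 + 10v^2 + 58v - 210 = (-v^2 + 11v - 37)(2v + 12) + (234)
  2v + 12 = ((1/117)v + 2/39)(234) + (0)
The last nonzero remainder is the constant 234, so the polynomials are coprime and gcd = 1.

1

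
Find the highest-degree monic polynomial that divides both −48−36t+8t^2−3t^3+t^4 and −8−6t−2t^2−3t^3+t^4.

Euclidean algorithm in ℚ[t]:
  t^4−3t^3+8t^2−36t−48 = (t^4−3t^3−2t^2−6t−8) + (10t^2−30t−40)
  t^4−3t^3−2t^2−6t−8 = ((1/10)t^2+1/5)(10t^2−30t−40) + (0)
Last nonzero remainder: 10t^2−30t−40. Dividing through by 10 gives the monic gcd t^2−3t−4.

−4−3t+t^2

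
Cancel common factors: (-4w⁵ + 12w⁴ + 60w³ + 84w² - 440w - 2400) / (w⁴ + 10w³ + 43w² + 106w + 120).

By polynomial division,
  -4w⁵ + 12w⁴ + 60w³ + 84w² - 440w - 2400 = (-4w + 52)(w⁴ + 10w³ + 43w² + 106w + 120) + (-288w³ - 1728w² - 5472w - 8640)
  w⁴ + 10w³ + 43w² + 106w + 120 = (-(1/288)w - 1/72)(-288w³ - 1728w² - 5472w - 8640) + (0)
Last nonzero remainder: -288w³ - 1728w² - 5472w - 8640. Dividing through by -288 gives the monic gcd w³ + 6w² + 19w + 30.
Cancel w³ + 6w² + 19w + 30 from numerator and denominator to get the reduced form.

(-4w² + 36w - 80)/(w + 4)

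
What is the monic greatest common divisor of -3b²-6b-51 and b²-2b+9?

1

By polynomial division,
  -3b²-6b-51 = (-3)(b²-2b+9) + (-12b-24)
  b²-2b+9 = (-(1/12)b+1/3)(-12b-24) + (17)
  -12b-24 = (-(12/17)b-24/17)(17) + (0)
The last nonzero remainder is the constant 17, so the polynomials are coprime and gcd = 1.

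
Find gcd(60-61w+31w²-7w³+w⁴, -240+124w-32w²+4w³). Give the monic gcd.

15-4w+w²

Euclidean algorithm in ℚ[w]:
  w⁴-7w³+31w²-61w+60 = ((1/4)w+1/4)(4w³-32w²+124w-240) + (8w²-32w+120)
  4w³-32w²+124w-240 = ((1/2)w-2)(8w²-32w+120) + (0)
Last nonzero remainder: 8w²-32w+120. Dividing through by 8 gives the monic gcd w²-4w+15.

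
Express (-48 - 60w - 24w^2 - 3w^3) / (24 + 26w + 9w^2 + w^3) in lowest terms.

(-6 - 3w)/(3 + w)

Apply the Euclidean algorithm:
  -3w^3 - 24w^2 - 60w - 48 = (-3)(w^3 + 9w^2 + 26w + 24) + (3w^2 + 18w + 24)
  w^3 + 9w^2 + 26w + 24 = ((1/3)w + 1)(3w^2 + 18w + 24) + (0)
Last nonzero remainder: 3w^2 + 18w + 24. Dividing through by 3 gives the monic gcd w^2 + 6w + 8.
Cancel w^2 + 6w + 8 from numerator and denominator to get the reduced form.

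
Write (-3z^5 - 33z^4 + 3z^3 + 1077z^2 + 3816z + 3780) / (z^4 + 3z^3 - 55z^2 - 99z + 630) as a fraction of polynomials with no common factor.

(-3z^2 - 15z - 18)/(z - 3)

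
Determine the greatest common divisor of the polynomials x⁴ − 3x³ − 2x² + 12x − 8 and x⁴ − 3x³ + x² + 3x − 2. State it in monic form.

Apply the Euclidean algorithm:
  x⁴ − 3x³ − 2x² + 12x − 8 = (x⁴ − 3x³ + x² + 3x − 2) + (−3x² + 9x − 6)
  x⁴ − 3x³ + x² + 3x − 2 = (−(1/3)x² + 1/3)(−3x² + 9x − 6) + (0)
Last nonzero remainder: −3x² + 9x − 6. Dividing through by −3 gives the monic gcd x² − 3x + 2.

x² − 3x + 2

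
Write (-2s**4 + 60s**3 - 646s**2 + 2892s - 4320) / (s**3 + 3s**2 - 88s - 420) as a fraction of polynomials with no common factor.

Apply the Euclidean algorithm:
  -2s**4 + 60s**3 - 646s**2 + 2892s - 4320 = (-2s + 66)(s**3 + 3s**2 - 88s - 420) + (-1020s**2 + 7860s + 23400)
  s**3 + 3s**2 - 88s - 420 = (-(1/1020)s - 91/8670)(-1020s**2 + 7860s + 23400) + ((5040/289)s - 50400/289)
  -1020s**2 + 7860s + 23400 = (-(4913/84)s - 3757/28)((5040/289)s - 50400/289) + (0)
Last nonzero remainder: (5040/289)s - 50400/289. Dividing through by 5040/289 gives the monic gcd s - 10.
Cancel s - 10 from numerator and denominator to get the reduced form.

(-2s**3 + 40s**2 - 246s + 432)/(s**2 + 13s + 42)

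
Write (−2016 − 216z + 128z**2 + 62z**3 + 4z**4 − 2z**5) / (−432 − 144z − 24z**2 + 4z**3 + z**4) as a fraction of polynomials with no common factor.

(−168 + 38z + 12z**2 − 2z**3)/(−36 + z**2)

Apply the Euclidean algorithm:
  −2z**5 + 4z**4 + 62z**3 + 128z**2 − 216z − 2016 = (−2z + 12)(z**4 + 4z**3 − 24z**2 − 144z − 432) + (−34z**3 + 128z**2 + 648z + 3168)
  z**4 + 4z**3 − 24z**2 − 144z − 432 = (−(1/34)z − 66/289)(−34z**3 + 128z**2 + 648z + 3168) + ((7020/289)z**2 + (28080/289)z + 84240/289)
  −34z**3 + 128z**2 + 648z + 3168 = (−(4913/3510)z + 6358/585)((7020/289)z**2 + (28080/289)z + 84240/289) + (0)
Last nonzero remainder: (7020/289)z**2 + (28080/289)z + 84240/289. Dividing through by 7020/289 gives the monic gcd z**2 + 4z + 12.
Cancel z**2 + 4z + 12 from numerator and denominator to get the reduced form.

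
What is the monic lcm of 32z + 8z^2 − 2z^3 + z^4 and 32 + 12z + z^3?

By polynomial division,
  z^4 − 2z^3 + 8z^2 + 32z = (z − 2)(z^3 + 12z + 32) + (−4z^2 + 24z + 64)
  z^3 + 12z + 32 = (−(1/4)z − 3/2)(−4z^2 + 24z + 64) + (64z + 128)
  −4z^2 + 24z + 64 = (−(1/16)z + 1/2)(64z + 128) + (0)
Last nonzero remainder: 64z + 128. Dividing through by 64 gives the monic gcd z + 2.
Then lcm(f, g) = f·g / gcd(f, g); expanding and making the result monic gives the answer.

512z + 64z^2 − 16z^3 + 28z^4 − 4z^5 + z^6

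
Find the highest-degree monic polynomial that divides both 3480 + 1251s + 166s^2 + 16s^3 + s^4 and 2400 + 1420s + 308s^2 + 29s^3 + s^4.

40 + 13s + s^2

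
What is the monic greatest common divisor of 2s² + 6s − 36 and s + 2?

Repeated division with remainder:
  2s² + 6s − 36 = (2s + 2)(s + 2) + (−40)
  s + 2 = (−(1/40)s − 1/20)(−40) + (0)
The last nonzero remainder is the constant −40, so the polynomials are coprime and gcd = 1.

1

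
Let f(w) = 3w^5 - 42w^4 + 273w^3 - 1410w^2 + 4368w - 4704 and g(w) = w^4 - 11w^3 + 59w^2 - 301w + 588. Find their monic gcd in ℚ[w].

w^3 - 8w^2 + 35w - 196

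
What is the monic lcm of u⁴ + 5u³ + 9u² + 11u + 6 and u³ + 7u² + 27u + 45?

u⁶ + 9u⁵ + 44u⁴ + 122u³ + 185u² + 189u + 90

Euclidean algorithm in ℚ[u]:
  u⁴ + 5u³ + 9u² + 11u + 6 = (u - 2)(u³ + 7u² + 27u + 45) + (-4u² + 20u + 96)
  u³ + 7u² + 27u + 45 = (-(1/4)u - 3)(-4u² + 20u + 96) + (111u + 333)
  -4u² + 20u + 96 = (-(4/111)u + 32/111)(111u + 333) + (0)
Last nonzero remainder: 111u + 333. Dividing through by 111 gives the monic gcd u + 3.
Then lcm(f, g) = f·g / gcd(f, g); expanding and making the result monic gives the answer.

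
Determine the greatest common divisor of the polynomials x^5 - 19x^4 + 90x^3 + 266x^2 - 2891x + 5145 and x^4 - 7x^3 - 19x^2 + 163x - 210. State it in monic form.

Repeated division with remainder:
  x^5 - 19x^4 + 90x^3 + 266x^2 - 2891x + 5145 = (x - 12)(x^4 - 7x^3 - 19x^2 + 163x - 210) + (25x^3 - 125x^2 - 725x + 2625)
  x^4 - 7x^3 - 19x^2 + 163x - 210 = ((1/25)x - 2/25)(25x^3 - 125x^2 - 725x + 2625) + (0)
Last nonzero remainder: 25x^3 - 125x^2 - 725x + 2625. Dividing through by 25 gives the monic gcd x^3 - 5x^2 - 29x + 105.

x^3 - 5x^2 - 29x + 105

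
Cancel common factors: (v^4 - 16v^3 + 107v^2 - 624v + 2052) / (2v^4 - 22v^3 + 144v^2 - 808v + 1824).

(v - 9)/(2v - 8)

Apply the Euclidean algorithm:
  v^4 - 16v^3 + 107v^2 - 624v + 2052 = (1/2)(2v^4 - 22v^3 + 144v^2 - 808v + 1824) + (-5v^3 + 35v^2 - 220v + 1140)
  2v^4 - 22v^3 + 144v^2 - 808v + 1824 = (-(2/5)v + 8/5)(-5v^3 + 35v^2 - 220v + 1140) + (0)
Last nonzero remainder: -5v^3 + 35v^2 - 220v + 1140. Dividing through by -5 gives the monic gcd v^3 - 7v^2 + 44v - 228.
Cancel v^3 - 7v^2 + 44v - 228 from numerator and denominator to get the reduced form.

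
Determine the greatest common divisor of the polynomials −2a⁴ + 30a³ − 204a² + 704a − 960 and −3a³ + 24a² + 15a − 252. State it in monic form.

By polynomial division,
  −2a⁴ + 30a³ − 204a² + 704a − 960 = ((2/3)a − 14/3)(−3a³ + 24a² + 15a − 252) + (−102a² + 942a − 2136)
  −3a³ + 24a² + 15a − 252 = ((1/34)a + 21/578)(−102a² + 942a − 2136) + ((12600/289)a − 50400/289)
  −102a² + 942a − 2136 = (−(4913/2100)a + 25721/2100)((12600/289)a − 50400/289) + (0)
Last nonzero remainder: (12600/289)a − 50400/289. Dividing through by 12600/289 gives the monic gcd a − 4.

a − 4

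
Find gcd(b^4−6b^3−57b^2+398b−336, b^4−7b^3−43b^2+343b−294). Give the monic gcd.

b^3−14b^2+55b−42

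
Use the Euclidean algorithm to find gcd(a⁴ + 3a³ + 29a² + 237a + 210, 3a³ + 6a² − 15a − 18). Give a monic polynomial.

Apply the Euclidean algorithm:
  a⁴ + 3a³ + 29a² + 237a + 210 = ((1/3)a + 1/3)(3a³ + 6a² − 15a − 18) + (32a² + 248a + 216)
  3a³ + 6a² − 15a − 18 = ((3/32)a − 69/128)(32a² + 248a + 216) + ((1575/16)a + 1575/16)
  32a² + 248a + 216 = ((512/1575)a + 384/175)((1575/16)a + 1575/16) + (0)
Last nonzero remainder: (1575/16)a + 1575/16. Dividing through by 1575/16 gives the monic gcd a + 1.

a + 1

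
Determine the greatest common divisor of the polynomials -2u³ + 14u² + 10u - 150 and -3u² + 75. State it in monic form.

u - 5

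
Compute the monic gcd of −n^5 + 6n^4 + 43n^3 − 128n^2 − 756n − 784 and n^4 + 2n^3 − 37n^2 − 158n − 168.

n^3 − n^2 − 34n − 56

Repeated division with remainder:
  −n^5 + 6n^4 + 43n^3 − 128n^2 − 756n − 784 = (−n + 8)(n^4 + 2n^3 − 37n^2 − 158n − 168) + (−10n^3 + 10n^2 + 340n + 560)
  n^4 + 2n^3 − 37n^2 − 158n − 168 = (−(1/10)n − 3/10)(−10n^3 + 10n^2 + 340n + 560) + (0)
Last nonzero remainder: −10n^3 + 10n^2 + 340n + 560. Dividing through by −10 gives the monic gcd n^3 − n^2 − 34n − 56.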